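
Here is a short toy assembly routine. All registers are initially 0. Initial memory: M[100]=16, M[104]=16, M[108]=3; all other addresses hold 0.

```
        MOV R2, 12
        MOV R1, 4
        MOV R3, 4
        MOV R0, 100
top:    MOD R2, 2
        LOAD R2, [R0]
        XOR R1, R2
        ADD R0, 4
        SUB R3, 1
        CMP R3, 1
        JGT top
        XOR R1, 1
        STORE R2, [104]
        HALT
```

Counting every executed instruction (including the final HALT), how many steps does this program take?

R2=12
R1=4
R3=4
R0=100
R2=12%2=0
R2=M[100]=16
R1=4^16=20
R0=100+4=104
R3=4-1=3
CMP R3, 1  (cmp 3,1)
JGT top: taken
R2=16%2=0
R2=M[104]=16
R1=20^16=4
R0=104+4=108
R3=3-1=2
CMP R3, 1  (cmp 2,1)
JGT top: taken
R2=16%2=0
R2=M[108]=3
R1=4^3=7
R0=108+4=112
R3=2-1=1
CMP R3, 1  (cmp 1,1)
JGT top: not taken
R1=7^1=6
STORE R2, [104] → M[104]=3
halt.
Total executed instructions: 28.

28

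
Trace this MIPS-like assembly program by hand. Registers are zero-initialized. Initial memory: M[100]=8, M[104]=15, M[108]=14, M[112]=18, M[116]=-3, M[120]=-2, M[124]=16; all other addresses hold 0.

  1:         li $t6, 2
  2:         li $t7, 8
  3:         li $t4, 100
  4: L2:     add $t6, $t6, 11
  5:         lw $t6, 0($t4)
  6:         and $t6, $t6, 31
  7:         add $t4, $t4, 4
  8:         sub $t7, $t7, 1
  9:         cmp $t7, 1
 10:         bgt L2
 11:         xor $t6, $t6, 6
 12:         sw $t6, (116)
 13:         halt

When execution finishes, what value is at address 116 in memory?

after li $t6, 2: $t6=2
after li $t7, 8: $t7=8
after li $t4, 100: $t4=100
after add $t6, $t6, 11: $t6=2+11=13
after lw $t6, 0($t4): $t6=M[100]=8
after and $t6, $t6, 31: $t6=8&31=8
after add $t4, $t4, 4: $t4=100+4=104
after sub $t7, $t7, 1: $t7=8-1=7
cmp $t7, 1  (cmp 7,1)
bgt L2: taken
after add $t6, $t6, 11: $t6=8+11=19
after lw $t6, 0($t4): $t6=M[104]=15
after and $t6, $t6, 31: $t6=15&31=15
after add $t4, $t4, 4: $t4=104+4=108
after sub $t7, $t7, 1: $t7=7-1=6
cmp $t7, 1  (cmp 6,1)
bgt L2: taken
after add $t6, $t6, 11: $t6=15+11=26
after lw $t6, 0($t4): $t6=M[108]=14
after and $t6, $t6, 31: $t6=14&31=14
after add $t4, $t4, 4: $t4=108+4=112
after sub $t7, $t7, 1: $t7=6-1=5
cmp $t7, 1  (cmp 5,1)
bgt L2: taken
after add $t6, $t6, 11: $t6=14+11=25
after lw $t6, 0($t4): $t6=M[112]=18
after and $t6, $t6, 31: $t6=18&31=18
after add $t4, $t4, 4: $t4=112+4=116
after sub $t7, $t7, 1: $t7=5-1=4
cmp $t7, 1  (cmp 4,1)
bgt L2: taken
after add $t6, $t6, 11: $t6=18+11=29
after lw $t6, 0($t4): $t6=M[116]=-3
after and $t6, $t6, 31: $t6=(-3)&31=29
after add $t4, $t4, 4: $t4=116+4=120
after sub $t7, $t7, 1: $t7=4-1=3
cmp $t7, 1  (cmp 3,1)
bgt L2: taken
after add $t6, $t6, 11: $t6=29+11=40
after lw $t6, 0($t4): $t6=M[120]=-2
after and $t6, $t6, 31: $t6=(-2)&31=30
after add $t4, $t4, 4: $t4=120+4=124
after sub $t7, $t7, 1: $t7=3-1=2
cmp $t7, 1  (cmp 2,1)
bgt L2: taken
after add $t6, $t6, 11: $t6=30+11=41
after lw $t6, 0($t4): $t6=M[124]=16
after and $t6, $t6, 31: $t6=16&31=16
after add $t4, $t4, 4: $t4=124+4=128
after sub $t7, $t7, 1: $t7=2-1=1
cmp $t7, 1  (cmp 1,1)
bgt L2: not taken
after xor $t6, $t6, 6: $t6=16^6=22
sw $t6, (116) → M[116]=22
halt.

22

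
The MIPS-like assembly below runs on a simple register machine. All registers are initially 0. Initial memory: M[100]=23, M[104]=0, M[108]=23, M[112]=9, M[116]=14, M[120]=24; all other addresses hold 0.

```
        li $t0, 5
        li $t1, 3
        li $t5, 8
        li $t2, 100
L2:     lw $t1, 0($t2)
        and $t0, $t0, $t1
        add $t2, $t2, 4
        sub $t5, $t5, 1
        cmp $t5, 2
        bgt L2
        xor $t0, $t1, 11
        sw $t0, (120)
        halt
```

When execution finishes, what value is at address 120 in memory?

li $t0, 5 → $t0=5
li $t1, 3 → $t1=3
li $t5, 8 → $t5=8
li $t2, 100 → $t2=100
lw $t1, 0($t2) → $t1=M[100]=23
and $t0, $t0, $t1 → $t0=5&23=5
add $t2, $t2, 4 → $t2=100+4=104
sub $t5, $t5, 1 → $t5=8-1=7
cmp $t5, 2  (cmp 7,2)
bgt L2: taken
lw $t1, 0($t2) → $t1=M[104]=0
and $t0, $t0, $t1 → $t0=5&0=0
add $t2, $t2, 4 → $t2=104+4=108
sub $t5, $t5, 1 → $t5=7-1=6
cmp $t5, 2  (cmp 6,2)
bgt L2: taken
lw $t1, 0($t2) → $t1=M[108]=23
and $t0, $t0, $t1 → $t0=0&23=0
add $t2, $t2, 4 → $t2=108+4=112
sub $t5, $t5, 1 → $t5=6-1=5
cmp $t5, 2  (cmp 5,2)
bgt L2: taken
lw $t1, 0($t2) → $t1=M[112]=9
and $t0, $t0, $t1 → $t0=0&9=0
add $t2, $t2, 4 → $t2=112+4=116
sub $t5, $t5, 1 → $t5=5-1=4
cmp $t5, 2  (cmp 4,2)
bgt L2: taken
lw $t1, 0($t2) → $t1=M[116]=14
and $t0, $t0, $t1 → $t0=0&14=0
add $t2, $t2, 4 → $t2=116+4=120
sub $t5, $t5, 1 → $t5=4-1=3
cmp $t5, 2  (cmp 3,2)
bgt L2: taken
lw $t1, 0($t2) → $t1=M[120]=24
and $t0, $t0, $t1 → $t0=0&24=0
add $t2, $t2, 4 → $t2=120+4=124
sub $t5, $t5, 1 → $t5=3-1=2
cmp $t5, 2  (cmp 2,2)
bgt L2: not taken
xor $t0, $t1, 11 → $t0=24^11=19
sw $t0, (120) → M[120]=19
halt.

19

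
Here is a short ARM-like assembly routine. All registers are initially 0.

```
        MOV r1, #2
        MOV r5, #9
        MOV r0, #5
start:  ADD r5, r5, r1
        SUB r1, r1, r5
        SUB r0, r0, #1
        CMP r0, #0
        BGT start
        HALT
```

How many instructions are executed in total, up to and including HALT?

after MOV r1, #2: r1=2
after MOV r5, #9: r5=9
after MOV r0, #5: r0=5
after ADD r5, r5, r1: r5=9+2=11
after SUB r1, r1, r5: r1=2-11=-9
after SUB r0, r0, #1: r0=5-1=4
CMP r0, #0  (cmp 4,0)
BGT start: taken
after ADD r5, r5, r1: r5=11+(-9)=2
after SUB r1, r1, r5: r1=(-9)-2=-11
after SUB r0, r0, #1: r0=4-1=3
CMP r0, #0  (cmp 3,0)
BGT start: taken
after ADD r5, r5, r1: r5=2+(-11)=-9
after SUB r1, r1, r5: r1=(-11)-(-9)=-2
after SUB r0, r0, #1: r0=3-1=2
CMP r0, #0  (cmp 2,0)
BGT start: taken
after ADD r5, r5, r1: r5=(-9)+(-2)=-11
after SUB r1, r1, r5: r1=(-2)-(-11)=9
after SUB r0, r0, #1: r0=2-1=1
CMP r0, #0  (cmp 1,0)
BGT start: taken
after ADD r5, r5, r1: r5=(-11)+9=-2
after SUB r1, r1, r5: r1=9-(-2)=11
after SUB r0, r0, #1: r0=1-1=0
CMP r0, #0  (cmp 0,0)
BGT start: not taken
halt.
Total executed instructions: 29.

29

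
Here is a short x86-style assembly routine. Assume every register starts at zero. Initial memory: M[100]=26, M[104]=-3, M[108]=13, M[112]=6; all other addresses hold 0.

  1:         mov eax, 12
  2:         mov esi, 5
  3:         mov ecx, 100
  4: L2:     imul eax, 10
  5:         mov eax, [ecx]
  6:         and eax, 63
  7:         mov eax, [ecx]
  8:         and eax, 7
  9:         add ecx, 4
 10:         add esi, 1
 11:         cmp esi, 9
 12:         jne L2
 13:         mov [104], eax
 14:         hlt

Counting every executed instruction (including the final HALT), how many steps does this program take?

41

mov eax, 12 → eax=12
mov esi, 5 → esi=5
mov ecx, 100 → ecx=100
imul eax, 10 → eax=12*10=120
mov eax, [ecx] → eax=M[100]=26
and eax, 63 → eax=26&63=26
mov eax, [ecx] → eax=M[100]=26
and eax, 7 → eax=26&7=2
add ecx, 4 → ecx=100+4=104
add esi, 1 → esi=5+1=6
cmp esi, 9  (cmp 6,9)
jne L2: taken
imul eax, 10 → eax=2*10=20
mov eax, [ecx] → eax=M[104]=-3
and eax, 63 → eax=(-3)&63=61
mov eax, [ecx] → eax=M[104]=-3
and eax, 7 → eax=(-3)&7=5
add ecx, 4 → ecx=104+4=108
add esi, 1 → esi=6+1=7
cmp esi, 9  (cmp 7,9)
jne L2: taken
imul eax, 10 → eax=5*10=50
mov eax, [ecx] → eax=M[108]=13
and eax, 63 → eax=13&63=13
mov eax, [ecx] → eax=M[108]=13
and eax, 7 → eax=13&7=5
add ecx, 4 → ecx=108+4=112
add esi, 1 → esi=7+1=8
cmp esi, 9  (cmp 8,9)
jne L2: taken
imul eax, 10 → eax=5*10=50
mov eax, [ecx] → eax=M[112]=6
and eax, 63 → eax=6&63=6
mov eax, [ecx] → eax=M[112]=6
and eax, 7 → eax=6&7=6
add ecx, 4 → ecx=112+4=116
add esi, 1 → esi=8+1=9
cmp esi, 9  (cmp 9,9)
jne L2: not taken
mov [104], eax → M[104]=6
halt.
Total executed instructions: 41.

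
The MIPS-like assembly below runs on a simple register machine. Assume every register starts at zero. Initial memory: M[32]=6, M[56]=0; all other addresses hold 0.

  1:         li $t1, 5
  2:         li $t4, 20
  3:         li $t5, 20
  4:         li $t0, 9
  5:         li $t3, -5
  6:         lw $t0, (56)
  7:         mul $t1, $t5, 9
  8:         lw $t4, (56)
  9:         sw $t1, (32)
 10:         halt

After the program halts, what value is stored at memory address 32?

li $t1, 5 → $t1=5
li $t4, 20 → $t4=20
li $t5, 20 → $t5=20
li $t0, 9 → $t0=9
li $t3, -5 → $t3=-5
lw $t0, (56) → $t0=M[56]=0
mul $t1, $t5, 9 → $t1=20*9=180
lw $t4, (56) → $t4=M[56]=0
sw $t1, (32) → M[32]=180
halt.

180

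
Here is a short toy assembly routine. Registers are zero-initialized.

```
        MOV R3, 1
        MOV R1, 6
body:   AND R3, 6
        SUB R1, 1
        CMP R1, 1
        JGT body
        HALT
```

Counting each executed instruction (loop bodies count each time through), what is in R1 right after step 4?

5

R3=1
R1=6
R3=1&6=0
R1=6-1=5
After step 4: R1 = 5.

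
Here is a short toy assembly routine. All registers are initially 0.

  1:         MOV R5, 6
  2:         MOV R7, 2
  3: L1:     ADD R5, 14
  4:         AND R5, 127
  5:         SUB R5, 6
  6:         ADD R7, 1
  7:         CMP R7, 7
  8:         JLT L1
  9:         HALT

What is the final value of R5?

R5=6
R7=2
R5=6+14=20
R5=20&127=20
R5=20-6=14
R7=2+1=3
CMP R7, 7  (cmp 3,7)
JLT L1: taken
R5=14+14=28
R5=28&127=28
R5=28-6=22
R7=3+1=4
CMP R7, 7  (cmp 4,7)
JLT L1: taken
R5=22+14=36
R5=36&127=36
R5=36-6=30
R7=4+1=5
CMP R7, 7  (cmp 5,7)
JLT L1: taken
R5=30+14=44
R5=44&127=44
R5=44-6=38
R7=5+1=6
CMP R7, 7  (cmp 6,7)
JLT L1: taken
R5=38+14=52
R5=52&127=52
R5=52-6=46
R7=6+1=7
CMP R7, 7  (cmp 7,7)
JLT L1: not taken
halt.

46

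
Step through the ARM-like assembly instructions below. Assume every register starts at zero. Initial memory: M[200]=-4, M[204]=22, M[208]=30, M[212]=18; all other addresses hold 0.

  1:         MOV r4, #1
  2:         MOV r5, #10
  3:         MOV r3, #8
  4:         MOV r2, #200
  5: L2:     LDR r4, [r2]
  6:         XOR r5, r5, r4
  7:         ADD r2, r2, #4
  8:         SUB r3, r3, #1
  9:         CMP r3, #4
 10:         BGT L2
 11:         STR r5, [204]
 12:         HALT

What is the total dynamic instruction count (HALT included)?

30

MOV r4, #1 → r4=1
MOV r5, #10 → r5=10
MOV r3, #8 → r3=8
MOV r2, #200 → r2=200
LDR r4, [r2] → r4=M[200]=-4
XOR r5, r5, r4 → r5=10^(-4)=-10
ADD r2, r2, #4 → r2=200+4=204
SUB r3, r3, #1 → r3=8-1=7
CMP r3, #4  (cmp 7,4)
BGT L2: taken
LDR r4, [r2] → r4=M[204]=22
XOR r5, r5, r4 → r5=(-10)^22=-32
ADD r2, r2, #4 → r2=204+4=208
SUB r3, r3, #1 → r3=7-1=6
CMP r3, #4  (cmp 6,4)
BGT L2: taken
LDR r4, [r2] → r4=M[208]=30
XOR r5, r5, r4 → r5=(-32)^30=-2
ADD r2, r2, #4 → r2=208+4=212
SUB r3, r3, #1 → r3=6-1=5
CMP r3, #4  (cmp 5,4)
BGT L2: taken
LDR r4, [r2] → r4=M[212]=18
XOR r5, r5, r4 → r5=(-2)^18=-20
ADD r2, r2, #4 → r2=212+4=216
SUB r3, r3, #1 → r3=5-1=4
CMP r3, #4  (cmp 4,4)
BGT L2: not taken
STR r5, [204] → M[204]=-20
halt.
Total executed instructions: 30.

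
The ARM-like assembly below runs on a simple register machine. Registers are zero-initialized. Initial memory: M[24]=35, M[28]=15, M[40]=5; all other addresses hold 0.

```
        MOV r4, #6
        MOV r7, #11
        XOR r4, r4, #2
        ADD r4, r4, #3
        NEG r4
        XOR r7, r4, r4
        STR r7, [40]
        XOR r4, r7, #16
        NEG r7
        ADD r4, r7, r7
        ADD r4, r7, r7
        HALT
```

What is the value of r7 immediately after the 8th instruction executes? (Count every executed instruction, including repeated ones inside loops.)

r4=6
r7=11
r4=6^2=4
r4=4+3=7
r4=-(7)=-7
r7=(-7)^(-7)=0
STR r7, [40] → M[40]=0
r4=0^16=16
After step 8: r7 = 0.

0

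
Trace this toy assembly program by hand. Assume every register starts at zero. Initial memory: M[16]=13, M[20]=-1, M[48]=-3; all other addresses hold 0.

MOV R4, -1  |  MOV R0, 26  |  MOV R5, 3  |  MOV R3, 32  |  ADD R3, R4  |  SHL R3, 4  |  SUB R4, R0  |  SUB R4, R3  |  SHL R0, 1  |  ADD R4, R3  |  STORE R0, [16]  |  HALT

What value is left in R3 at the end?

MOV R4, -1 → R4=-1
MOV R0, 26 → R0=26
MOV R5, 3 → R5=3
MOV R3, 32 → R3=32
ADD R3, R4 → R3=32+(-1)=31
SHL R3, 4 → R3=31<<4=496
SUB R4, R0 → R4=(-1)-26=-27
SUB R4, R3 → R4=(-27)-496=-523
SHL R0, 1 → R0=26<<1=52
ADD R4, R3 → R4=(-523)+496=-27
STORE R0, [16] → M[16]=52
halt.

496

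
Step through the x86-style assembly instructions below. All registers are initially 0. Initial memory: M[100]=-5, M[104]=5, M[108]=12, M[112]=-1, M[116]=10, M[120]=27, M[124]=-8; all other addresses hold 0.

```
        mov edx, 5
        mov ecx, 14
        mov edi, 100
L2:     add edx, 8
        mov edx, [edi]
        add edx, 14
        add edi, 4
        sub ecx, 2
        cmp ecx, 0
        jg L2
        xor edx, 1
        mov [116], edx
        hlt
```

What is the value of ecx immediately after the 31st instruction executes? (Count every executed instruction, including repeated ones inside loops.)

6

after mov edx, 5: edx=5
after mov ecx, 14: ecx=14
after mov edi, 100: edi=100
after add edx, 8: edx=5+8=13
after mov edx, [edi]: edx=M[100]=-5
after add edx, 14: edx=(-5)+14=9
after add edi, 4: edi=100+4=104
after sub ecx, 2: ecx=14-2=12
cmp ecx, 0  (cmp 12,0)
jg L2: taken
after add edx, 8: edx=9+8=17
after mov edx, [edi]: edx=M[104]=5
after add edx, 14: edx=5+14=19
after add edi, 4: edi=104+4=108
after sub ecx, 2: ecx=12-2=10
cmp ecx, 0  (cmp 10,0)
jg L2: taken
after add edx, 8: edx=19+8=27
after mov edx, [edi]: edx=M[108]=12
after add edx, 14: edx=12+14=26
after add edi, 4: edi=108+4=112
after sub ecx, 2: ecx=10-2=8
cmp ecx, 0  (cmp 8,0)
jg L2: taken
after add edx, 8: edx=26+8=34
after mov edx, [edi]: edx=M[112]=-1
after add edx, 14: edx=(-1)+14=13
after add edi, 4: edi=112+4=116
after sub ecx, 2: ecx=8-2=6
cmp ecx, 0  (cmp 6,0)
jg L2: taken
After step 31: ecx = 6.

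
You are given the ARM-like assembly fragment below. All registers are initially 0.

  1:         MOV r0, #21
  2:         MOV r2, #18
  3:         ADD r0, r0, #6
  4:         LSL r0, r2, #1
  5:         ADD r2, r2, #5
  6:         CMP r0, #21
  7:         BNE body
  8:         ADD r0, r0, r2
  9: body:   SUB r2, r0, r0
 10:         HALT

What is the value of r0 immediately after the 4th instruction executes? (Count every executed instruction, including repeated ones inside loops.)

after MOV r0, #21: r0=21
after MOV r2, #18: r2=18
after ADD r0, r0, #6: r0=21+6=27
after LSL r0, r2, #1: r0=18<<1=36
After step 4: r0 = 36.

36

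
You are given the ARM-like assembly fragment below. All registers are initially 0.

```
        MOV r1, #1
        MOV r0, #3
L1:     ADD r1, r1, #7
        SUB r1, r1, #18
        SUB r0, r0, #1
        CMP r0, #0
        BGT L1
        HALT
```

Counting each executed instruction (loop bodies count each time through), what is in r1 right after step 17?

-32

r1=1
r0=3
r1=1+7=8
r1=8-18=-10
r0=3-1=2
CMP r0, #0  (cmp 2,0)
BGT L1: taken
r1=(-10)+7=-3
r1=(-3)-18=-21
r0=2-1=1
CMP r0, #0  (cmp 1,0)
BGT L1: taken
r1=(-21)+7=-14
r1=(-14)-18=-32
r0=1-1=0
CMP r0, #0  (cmp 0,0)
BGT L1: not taken
After step 17: r1 = -32.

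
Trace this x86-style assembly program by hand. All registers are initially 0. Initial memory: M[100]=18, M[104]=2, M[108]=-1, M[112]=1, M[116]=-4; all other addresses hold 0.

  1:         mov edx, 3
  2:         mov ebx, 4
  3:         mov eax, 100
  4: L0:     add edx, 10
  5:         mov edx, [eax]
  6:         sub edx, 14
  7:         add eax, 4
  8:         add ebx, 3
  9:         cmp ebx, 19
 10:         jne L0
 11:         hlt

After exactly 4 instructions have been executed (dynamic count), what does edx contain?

13

mov edx, 3 → edx=3
mov ebx, 4 → ebx=4
mov eax, 100 → eax=100
add edx, 10 → edx=3+10=13
After step 4: edx = 13.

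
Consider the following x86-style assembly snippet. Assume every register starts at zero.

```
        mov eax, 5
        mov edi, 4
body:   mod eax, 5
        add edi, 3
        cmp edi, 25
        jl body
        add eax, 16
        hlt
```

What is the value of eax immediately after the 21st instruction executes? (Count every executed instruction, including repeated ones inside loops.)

mov eax, 5 → eax=5
mov edi, 4 → edi=4
mod eax, 5 → eax=5%5=0
add edi, 3 → edi=4+3=7
cmp edi, 25  (cmp 7,25)
jl body: taken
mod eax, 5 → eax=0%5=0
add edi, 3 → edi=7+3=10
cmp edi, 25  (cmp 10,25)
jl body: taken
mod eax, 5 → eax=0%5=0
add edi, 3 → edi=10+3=13
cmp edi, 25  (cmp 13,25)
jl body: taken
mod eax, 5 → eax=0%5=0
add edi, 3 → edi=13+3=16
cmp edi, 25  (cmp 16,25)
jl body: taken
mod eax, 5 → eax=0%5=0
add edi, 3 → edi=16+3=19
cmp edi, 25  (cmp 19,25)
After step 21: eax = 0.

0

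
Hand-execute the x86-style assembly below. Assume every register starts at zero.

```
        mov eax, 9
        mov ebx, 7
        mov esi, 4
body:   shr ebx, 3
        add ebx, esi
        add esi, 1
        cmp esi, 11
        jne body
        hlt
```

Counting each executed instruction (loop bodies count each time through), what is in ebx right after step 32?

after mov eax, 9: eax=9
after mov ebx, 7: ebx=7
after mov esi, 4: esi=4
after shr ebx, 3: ebx=7>>3=0
after add ebx, esi: ebx=0+4=4
after add esi, 1: esi=4+1=5
cmp esi, 11  (cmp 5,11)
jne body: taken
after shr ebx, 3: ebx=4>>3=0
after add ebx, esi: ebx=0+5=5
after add esi, 1: esi=5+1=6
cmp esi, 11  (cmp 6,11)
jne body: taken
after shr ebx, 3: ebx=5>>3=0
after add ebx, esi: ebx=0+6=6
after add esi, 1: esi=6+1=7
cmp esi, 11  (cmp 7,11)
jne body: taken
after shr ebx, 3: ebx=6>>3=0
after add ebx, esi: ebx=0+7=7
after add esi, 1: esi=7+1=8
cmp esi, 11  (cmp 8,11)
jne body: taken
after shr ebx, 3: ebx=7>>3=0
after add ebx, esi: ebx=0+8=8
after add esi, 1: esi=8+1=9
cmp esi, 11  (cmp 9,11)
jne body: taken
after shr ebx, 3: ebx=8>>3=1
after add ebx, esi: ebx=1+9=10
after add esi, 1: esi=9+1=10
cmp esi, 11  (cmp 10,11)
After step 32: ebx = 10.

10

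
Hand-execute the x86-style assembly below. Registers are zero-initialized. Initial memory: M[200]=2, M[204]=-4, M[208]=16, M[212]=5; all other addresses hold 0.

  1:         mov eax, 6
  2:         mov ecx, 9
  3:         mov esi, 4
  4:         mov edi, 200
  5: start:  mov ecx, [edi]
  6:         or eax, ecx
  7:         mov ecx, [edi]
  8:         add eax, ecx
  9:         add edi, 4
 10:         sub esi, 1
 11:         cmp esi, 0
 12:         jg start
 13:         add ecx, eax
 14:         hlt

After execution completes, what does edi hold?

mov eax, 6 → eax=6
mov ecx, 9 → ecx=9
mov esi, 4 → esi=4
mov edi, 200 → edi=200
mov ecx, [edi] → ecx=M[200]=2
or eax, ecx → eax=6|2=6
mov ecx, [edi] → ecx=M[200]=2
add eax, ecx → eax=6+2=8
add edi, 4 → edi=200+4=204
sub esi, 1 → esi=4-1=3
cmp esi, 0  (cmp 3,0)
jg start: taken
mov ecx, [edi] → ecx=M[204]=-4
or eax, ecx → eax=8|(-4)=-4
mov ecx, [edi] → ecx=M[204]=-4
add eax, ecx → eax=(-4)+(-4)=-8
add edi, 4 → edi=204+4=208
sub esi, 1 → esi=3-1=2
cmp esi, 0  (cmp 2,0)
jg start: taken
mov ecx, [edi] → ecx=M[208]=16
or eax, ecx → eax=(-8)|16=-8
mov ecx, [edi] → ecx=M[208]=16
add eax, ecx → eax=(-8)+16=8
add edi, 4 → edi=208+4=212
sub esi, 1 → esi=2-1=1
cmp esi, 0  (cmp 1,0)
jg start: taken
mov ecx, [edi] → ecx=M[212]=5
or eax, ecx → eax=8|5=13
mov ecx, [edi] → ecx=M[212]=5
add eax, ecx → eax=13+5=18
add edi, 4 → edi=212+4=216
sub esi, 1 → esi=1-1=0
cmp esi, 0  (cmp 0,0)
jg start: not taken
add ecx, eax → ecx=5+18=23
halt.

216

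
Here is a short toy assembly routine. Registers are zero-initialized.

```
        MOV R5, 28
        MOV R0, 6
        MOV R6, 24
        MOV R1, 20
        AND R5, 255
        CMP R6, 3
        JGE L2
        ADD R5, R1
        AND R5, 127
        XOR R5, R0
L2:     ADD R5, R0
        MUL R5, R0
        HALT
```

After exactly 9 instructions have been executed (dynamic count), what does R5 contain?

204

after MOV R5, 28: R5=28
after MOV R0, 6: R0=6
after MOV R6, 24: R6=24
after MOV R1, 20: R1=20
after AND R5, 255: R5=28&255=28
CMP R6, 3  (cmp 24,3)
JGE L2: taken
after ADD R5, R0: R5=28+6=34
after MUL R5, R0: R5=34*6=204
After step 9: R5 = 204.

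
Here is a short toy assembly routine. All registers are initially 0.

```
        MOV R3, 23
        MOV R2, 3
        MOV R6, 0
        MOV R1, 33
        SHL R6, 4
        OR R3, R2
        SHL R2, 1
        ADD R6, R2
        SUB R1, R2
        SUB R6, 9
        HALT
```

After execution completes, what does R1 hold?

27

after MOV R3, 23: R3=23
after MOV R2, 3: R2=3
after MOV R6, 0: R6=0
after MOV R1, 33: R1=33
after SHL R6, 4: R6=0<<4=0
after OR R3, R2: R3=23|3=23
after SHL R2, 1: R2=3<<1=6
after ADD R6, R2: R6=0+6=6
after SUB R1, R2: R1=33-6=27
after SUB R6, 9: R6=6-9=-3
halt.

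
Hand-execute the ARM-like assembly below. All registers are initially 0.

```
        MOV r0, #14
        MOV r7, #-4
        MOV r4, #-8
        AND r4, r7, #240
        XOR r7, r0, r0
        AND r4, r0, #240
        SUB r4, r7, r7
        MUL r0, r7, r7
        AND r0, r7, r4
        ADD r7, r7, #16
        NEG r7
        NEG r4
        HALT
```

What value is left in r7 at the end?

r0=14
r7=-4
r4=-8
r4=(-4)&240=240
r7=14^14=0
r4=14&240=0
r4=0-0=0
r0=0*0=0
r0=0&0=0
r7=0+16=16
r7=-(16)=-16
r4=-(0)=0
halt.

-16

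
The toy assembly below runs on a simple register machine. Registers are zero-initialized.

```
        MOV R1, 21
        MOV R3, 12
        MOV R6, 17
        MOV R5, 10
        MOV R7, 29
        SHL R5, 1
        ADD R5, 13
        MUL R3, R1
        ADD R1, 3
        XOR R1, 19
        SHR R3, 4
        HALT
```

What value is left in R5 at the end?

33

MOV R1, 21 → R1=21
MOV R3, 12 → R3=12
MOV R6, 17 → R6=17
MOV R5, 10 → R5=10
MOV R7, 29 → R7=29
SHL R5, 1 → R5=10<<1=20
ADD R5, 13 → R5=20+13=33
MUL R3, R1 → R3=12*21=252
ADD R1, 3 → R1=21+3=24
XOR R1, 19 → R1=24^19=11
SHR R3, 4 → R3=252>>4=15
halt.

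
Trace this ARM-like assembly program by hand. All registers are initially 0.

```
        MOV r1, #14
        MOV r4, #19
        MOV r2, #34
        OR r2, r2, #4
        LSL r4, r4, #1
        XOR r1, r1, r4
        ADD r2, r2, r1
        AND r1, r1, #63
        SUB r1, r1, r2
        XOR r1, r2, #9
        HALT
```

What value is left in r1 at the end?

71

after MOV r1, #14: r1=14
after MOV r4, #19: r4=19
after MOV r2, #34: r2=34
after OR r2, r2, #4: r2=34|4=38
after LSL r4, r4, #1: r4=19<<1=38
after XOR r1, r1, r4: r1=14^38=40
after ADD r2, r2, r1: r2=38+40=78
after AND r1, r1, #63: r1=40&63=40
after SUB r1, r1, r2: r1=40-78=-38
after XOR r1, r2, #9: r1=78^9=71
halt.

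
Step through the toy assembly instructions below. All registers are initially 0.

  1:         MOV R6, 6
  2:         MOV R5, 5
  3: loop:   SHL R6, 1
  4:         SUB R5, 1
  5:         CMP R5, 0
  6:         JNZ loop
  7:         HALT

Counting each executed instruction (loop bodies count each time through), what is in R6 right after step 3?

R6=6
R5=5
R6=6<<1=12
After step 3: R6 = 12.

12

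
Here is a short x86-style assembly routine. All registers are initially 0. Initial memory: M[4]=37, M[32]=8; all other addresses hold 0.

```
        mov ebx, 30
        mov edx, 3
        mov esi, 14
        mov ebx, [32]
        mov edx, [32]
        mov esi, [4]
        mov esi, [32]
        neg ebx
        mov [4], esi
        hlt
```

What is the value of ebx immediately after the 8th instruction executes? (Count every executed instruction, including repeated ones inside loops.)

mov ebx, 30 → ebx=30
mov edx, 3 → edx=3
mov esi, 14 → esi=14
mov ebx, [32] → ebx=M[32]=8
mov edx, [32] → edx=M[32]=8
mov esi, [4] → esi=M[4]=37
mov esi, [32] → esi=M[32]=8
neg ebx → ebx=-(8)=-8
After step 8: ebx = -8.

-8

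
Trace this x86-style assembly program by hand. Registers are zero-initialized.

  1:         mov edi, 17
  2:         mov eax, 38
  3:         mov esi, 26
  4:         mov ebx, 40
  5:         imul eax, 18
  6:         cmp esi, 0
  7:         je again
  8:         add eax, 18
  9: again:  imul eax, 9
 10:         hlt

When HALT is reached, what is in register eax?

6318

edi=17
eax=38
esi=26
ebx=40
eax=38*18=684
cmp esi, 0  (cmp 26,0)
je again: not taken
eax=684+18=702
eax=702*9=6318
halt.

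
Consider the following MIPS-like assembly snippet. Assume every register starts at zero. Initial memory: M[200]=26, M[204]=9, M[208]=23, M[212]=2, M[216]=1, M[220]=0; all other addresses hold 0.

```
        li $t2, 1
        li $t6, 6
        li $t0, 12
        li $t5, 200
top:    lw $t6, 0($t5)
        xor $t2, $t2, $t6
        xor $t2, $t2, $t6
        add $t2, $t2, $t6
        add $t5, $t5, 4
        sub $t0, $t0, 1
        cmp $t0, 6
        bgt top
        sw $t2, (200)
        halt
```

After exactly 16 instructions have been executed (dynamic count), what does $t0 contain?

11

$t2=1
$t6=6
$t0=12
$t5=200
$t6=M[200]=26
$t2=1^26=27
$t2=27^26=1
$t2=1+26=27
$t5=200+4=204
$t0=12-1=11
cmp $t0, 6  (cmp 11,6)
bgt top: taken
$t6=M[204]=9
$t2=27^9=18
$t2=18^9=27
$t2=27+9=36
After step 16: $t0 = 11.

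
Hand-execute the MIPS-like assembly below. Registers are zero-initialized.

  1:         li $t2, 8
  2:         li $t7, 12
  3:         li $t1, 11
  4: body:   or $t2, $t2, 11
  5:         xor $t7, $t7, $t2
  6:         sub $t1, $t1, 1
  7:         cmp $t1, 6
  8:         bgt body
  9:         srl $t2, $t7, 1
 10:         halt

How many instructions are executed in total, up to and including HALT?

after li $t2, 8: $t2=8
after li $t7, 12: $t7=12
after li $t1, 11: $t1=11
after or $t2, $t2, 11: $t2=8|11=11
after xor $t7, $t7, $t2: $t7=12^11=7
after sub $t1, $t1, 1: $t1=11-1=10
cmp $t1, 6  (cmp 10,6)
bgt body: taken
after or $t2, $t2, 11: $t2=11|11=11
after xor $t7, $t7, $t2: $t7=7^11=12
after sub $t1, $t1, 1: $t1=10-1=9
cmp $t1, 6  (cmp 9,6)
bgt body: taken
after or $t2, $t2, 11: $t2=11|11=11
after xor $t7, $t7, $t2: $t7=12^11=7
after sub $t1, $t1, 1: $t1=9-1=8
cmp $t1, 6  (cmp 8,6)
bgt body: taken
after or $t2, $t2, 11: $t2=11|11=11
after xor $t7, $t7, $t2: $t7=7^11=12
after sub $t1, $t1, 1: $t1=8-1=7
cmp $t1, 6  (cmp 7,6)
bgt body: taken
after or $t2, $t2, 11: $t2=11|11=11
after xor $t7, $t7, $t2: $t7=12^11=7
after sub $t1, $t1, 1: $t1=7-1=6
cmp $t1, 6  (cmp 6,6)
bgt body: not taken
after srl $t2, $t7, 1: $t2=7>>1=3
halt.
Total executed instructions: 30.

30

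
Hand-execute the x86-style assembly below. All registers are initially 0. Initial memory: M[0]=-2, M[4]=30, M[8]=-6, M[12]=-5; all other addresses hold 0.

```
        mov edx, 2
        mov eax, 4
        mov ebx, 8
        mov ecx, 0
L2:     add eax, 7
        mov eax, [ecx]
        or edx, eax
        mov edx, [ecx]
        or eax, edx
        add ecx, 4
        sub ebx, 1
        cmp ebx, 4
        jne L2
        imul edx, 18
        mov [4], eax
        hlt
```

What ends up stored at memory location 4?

after mov edx, 2: edx=2
after mov eax, 4: eax=4
after mov ebx, 8: ebx=8
after mov ecx, 0: ecx=0
after add eax, 7: eax=4+7=11
after mov eax, [ecx]: eax=M[0]=-2
after or edx, eax: edx=2|(-2)=-2
after mov edx, [ecx]: edx=M[0]=-2
after or eax, edx: eax=(-2)|(-2)=-2
after add ecx, 4: ecx=0+4=4
after sub ebx, 1: ebx=8-1=7
cmp ebx, 4  (cmp 7,4)
jne L2: taken
after add eax, 7: eax=(-2)+7=5
after mov eax, [ecx]: eax=M[4]=30
after or edx, eax: edx=(-2)|30=-2
after mov edx, [ecx]: edx=M[4]=30
after or eax, edx: eax=30|30=30
after add ecx, 4: ecx=4+4=8
after sub ebx, 1: ebx=7-1=6
cmp ebx, 4  (cmp 6,4)
jne L2: taken
after add eax, 7: eax=30+7=37
after mov eax, [ecx]: eax=M[8]=-6
after or edx, eax: edx=30|(-6)=-2
after mov edx, [ecx]: edx=M[8]=-6
after or eax, edx: eax=(-6)|(-6)=-6
after add ecx, 4: ecx=8+4=12
after sub ebx, 1: ebx=6-1=5
cmp ebx, 4  (cmp 5,4)
jne L2: taken
after add eax, 7: eax=(-6)+7=1
after mov eax, [ecx]: eax=M[12]=-5
after or edx, eax: edx=(-6)|(-5)=-5
after mov edx, [ecx]: edx=M[12]=-5
after or eax, edx: eax=(-5)|(-5)=-5
after add ecx, 4: ecx=12+4=16
after sub ebx, 1: ebx=5-1=4
cmp ebx, 4  (cmp 4,4)
jne L2: not taken
after imul edx, 18: edx=(-5)*18=-90
mov [4], eax → M[4]=-5
halt.

-5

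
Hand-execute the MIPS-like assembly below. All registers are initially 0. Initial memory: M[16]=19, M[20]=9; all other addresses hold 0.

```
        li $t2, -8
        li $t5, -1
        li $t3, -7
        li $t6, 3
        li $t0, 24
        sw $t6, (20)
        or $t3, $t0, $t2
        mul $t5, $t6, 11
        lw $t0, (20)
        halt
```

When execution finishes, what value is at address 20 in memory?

li $t2, -8 → $t2=-8
li $t5, -1 → $t5=-1
li $t3, -7 → $t3=-7
li $t6, 3 → $t6=3
li $t0, 24 → $t0=24
sw $t6, (20) → M[20]=3
or $t3, $t0, $t2 → $t3=24|(-8)=-8
mul $t5, $t6, 11 → $t5=3*11=33
lw $t0, (20) → $t0=M[20]=3
halt.

3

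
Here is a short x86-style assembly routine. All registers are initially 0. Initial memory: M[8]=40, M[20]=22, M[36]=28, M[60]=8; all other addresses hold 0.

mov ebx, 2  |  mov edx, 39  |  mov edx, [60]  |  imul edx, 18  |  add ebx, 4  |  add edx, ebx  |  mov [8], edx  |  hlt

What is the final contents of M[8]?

150

ebx=2
edx=39
edx=M[60]=8
edx=8*18=144
ebx=2+4=6
edx=144+6=150
mov [8], edx → M[8]=150
halt.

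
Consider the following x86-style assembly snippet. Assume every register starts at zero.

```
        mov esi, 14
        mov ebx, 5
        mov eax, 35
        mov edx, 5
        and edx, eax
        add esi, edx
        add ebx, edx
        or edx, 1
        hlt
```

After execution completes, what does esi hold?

mov esi, 14 → esi=14
mov ebx, 5 → ebx=5
mov eax, 35 → eax=35
mov edx, 5 → edx=5
and edx, eax → edx=5&35=1
add esi, edx → esi=14+1=15
add ebx, edx → ebx=5+1=6
or edx, 1 → edx=1|1=1
halt.

15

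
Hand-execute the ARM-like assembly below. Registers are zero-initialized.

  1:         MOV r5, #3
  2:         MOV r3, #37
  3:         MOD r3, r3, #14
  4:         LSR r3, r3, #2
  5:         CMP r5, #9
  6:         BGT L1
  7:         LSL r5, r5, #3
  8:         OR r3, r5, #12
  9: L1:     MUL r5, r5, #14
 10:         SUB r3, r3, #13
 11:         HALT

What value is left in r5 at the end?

after MOV r5, #3: r5=3
after MOV r3, #37: r3=37
after MOD r3, r3, #14: r3=37%14=9
after LSR r3, r3, #2: r3=9>>2=2
CMP r5, #9  (cmp 3,9)
BGT L1: not taken
after LSL r5, r5, #3: r5=3<<3=24
after OR r3, r5, #12: r3=24|12=28
after MUL r5, r5, #14: r5=24*14=336
after SUB r3, r3, #13: r3=28-13=15
halt.

336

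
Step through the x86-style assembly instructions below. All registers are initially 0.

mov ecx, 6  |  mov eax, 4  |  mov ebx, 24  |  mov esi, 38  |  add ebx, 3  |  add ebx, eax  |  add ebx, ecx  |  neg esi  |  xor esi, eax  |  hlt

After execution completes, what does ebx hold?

37

mov ecx, 6 → ecx=6
mov eax, 4 → eax=4
mov ebx, 24 → ebx=24
mov esi, 38 → esi=38
add ebx, 3 → ebx=24+3=27
add ebx, eax → ebx=27+4=31
add ebx, ecx → ebx=31+6=37
neg esi → esi=-(38)=-38
xor esi, eax → esi=(-38)^4=-34
halt.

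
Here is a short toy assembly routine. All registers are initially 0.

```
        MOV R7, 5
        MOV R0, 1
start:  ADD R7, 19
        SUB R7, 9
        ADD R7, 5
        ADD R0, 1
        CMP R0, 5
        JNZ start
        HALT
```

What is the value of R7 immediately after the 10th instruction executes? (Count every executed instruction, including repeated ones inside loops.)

30

after MOV R7, 5: R7=5
after MOV R0, 1: R0=1
after ADD R7, 19: R7=5+19=24
after SUB R7, 9: R7=24-9=15
after ADD R7, 5: R7=15+5=20
after ADD R0, 1: R0=1+1=2
CMP R0, 5  (cmp 2,5)
JNZ start: taken
after ADD R7, 19: R7=20+19=39
after SUB R7, 9: R7=39-9=30
After step 10: R7 = 30.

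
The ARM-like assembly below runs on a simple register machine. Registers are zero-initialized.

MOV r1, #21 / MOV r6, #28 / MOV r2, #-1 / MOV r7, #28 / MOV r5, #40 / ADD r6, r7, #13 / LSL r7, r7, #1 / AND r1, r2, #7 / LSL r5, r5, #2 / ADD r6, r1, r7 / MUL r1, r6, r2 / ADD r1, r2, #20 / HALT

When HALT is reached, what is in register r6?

MOV r1, #21 → r1=21
MOV r6, #28 → r6=28
MOV r2, #-1 → r2=-1
MOV r7, #28 → r7=28
MOV r5, #40 → r5=40
ADD r6, r7, #13 → r6=28+13=41
LSL r7, r7, #1 → r7=28<<1=56
AND r1, r2, #7 → r1=(-1)&7=7
LSL r5, r5, #2 → r5=40<<2=160
ADD r6, r1, r7 → r6=7+56=63
MUL r1, r6, r2 → r1=63*(-1)=-63
ADD r1, r2, #20 → r1=(-1)+20=19
halt.

63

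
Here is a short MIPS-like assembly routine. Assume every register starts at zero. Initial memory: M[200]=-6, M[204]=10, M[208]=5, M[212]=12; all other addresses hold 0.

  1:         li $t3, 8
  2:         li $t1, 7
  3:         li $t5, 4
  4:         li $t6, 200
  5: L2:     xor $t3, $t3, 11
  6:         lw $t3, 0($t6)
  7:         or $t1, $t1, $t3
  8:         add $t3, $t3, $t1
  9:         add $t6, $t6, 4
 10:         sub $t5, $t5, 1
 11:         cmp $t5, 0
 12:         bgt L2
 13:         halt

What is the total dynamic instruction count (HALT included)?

after li $t3, 8: $t3=8
after li $t1, 7: $t1=7
after li $t5, 4: $t5=4
after li $t6, 200: $t6=200
after xor $t3, $t3, 11: $t3=8^11=3
after lw $t3, 0($t6): $t3=M[200]=-6
after or $t1, $t1, $t3: $t1=7|(-6)=-1
after add $t3, $t3, $t1: $t3=(-6)+(-1)=-7
after add $t6, $t6, 4: $t6=200+4=204
after sub $t5, $t5, 1: $t5=4-1=3
cmp $t5, 0  (cmp 3,0)
bgt L2: taken
after xor $t3, $t3, 11: $t3=(-7)^11=-14
after lw $t3, 0($t6): $t3=M[204]=10
after or $t1, $t1, $t3: $t1=(-1)|10=-1
after add $t3, $t3, $t1: $t3=10+(-1)=9
after add $t6, $t6, 4: $t6=204+4=208
after sub $t5, $t5, 1: $t5=3-1=2
cmp $t5, 0  (cmp 2,0)
bgt L2: taken
after xor $t3, $t3, 11: $t3=9^11=2
after lw $t3, 0($t6): $t3=M[208]=5
after or $t1, $t1, $t3: $t1=(-1)|5=-1
after add $t3, $t3, $t1: $t3=5+(-1)=4
after add $t6, $t6, 4: $t6=208+4=212
after sub $t5, $t5, 1: $t5=2-1=1
cmp $t5, 0  (cmp 1,0)
bgt L2: taken
after xor $t3, $t3, 11: $t3=4^11=15
after lw $t3, 0($t6): $t3=M[212]=12
after or $t1, $t1, $t3: $t1=(-1)|12=-1
after add $t3, $t3, $t1: $t3=12+(-1)=11
after add $t6, $t6, 4: $t6=212+4=216
after sub $t5, $t5, 1: $t5=1-1=0
cmp $t5, 0  (cmp 0,0)
bgt L2: not taken
halt.
Total executed instructions: 37.

37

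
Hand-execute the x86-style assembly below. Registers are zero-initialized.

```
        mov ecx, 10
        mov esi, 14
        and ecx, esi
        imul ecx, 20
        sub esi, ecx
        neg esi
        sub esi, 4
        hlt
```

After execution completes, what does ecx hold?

200

mov ecx, 10 → ecx=10
mov esi, 14 → esi=14
and ecx, esi → ecx=10&14=10
imul ecx, 20 → ecx=10*20=200
sub esi, ecx → esi=14-200=-186
neg esi → esi=-(-186)=186
sub esi, 4 → esi=186-4=182
halt.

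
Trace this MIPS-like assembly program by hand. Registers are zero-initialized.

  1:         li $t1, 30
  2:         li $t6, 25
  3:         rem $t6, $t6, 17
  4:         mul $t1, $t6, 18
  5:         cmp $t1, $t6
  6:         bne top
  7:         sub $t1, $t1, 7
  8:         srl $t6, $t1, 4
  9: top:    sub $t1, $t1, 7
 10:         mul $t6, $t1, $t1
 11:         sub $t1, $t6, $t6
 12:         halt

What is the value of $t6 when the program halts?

$t1=30
$t6=25
$t6=25%17=8
$t1=8*18=144
cmp $t1, $t6  (cmp 144,8)
bne top: taken
$t1=144-7=137
$t6=137*137=18769
$t1=18769-18769=0
halt.

18769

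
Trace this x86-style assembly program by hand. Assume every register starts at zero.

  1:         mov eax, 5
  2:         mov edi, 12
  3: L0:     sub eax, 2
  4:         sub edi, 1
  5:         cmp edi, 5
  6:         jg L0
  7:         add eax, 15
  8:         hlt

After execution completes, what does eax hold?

6

after mov eax, 5: eax=5
after mov edi, 12: edi=12
after sub eax, 2: eax=5-2=3
after sub edi, 1: edi=12-1=11
cmp edi, 5  (cmp 11,5)
jg L0: taken
after sub eax, 2: eax=3-2=1
after sub edi, 1: edi=11-1=10
cmp edi, 5  (cmp 10,5)
jg L0: taken
after sub eax, 2: eax=1-2=-1
after sub edi, 1: edi=10-1=9
cmp edi, 5  (cmp 9,5)
jg L0: taken
after sub eax, 2: eax=(-1)-2=-3
after sub edi, 1: edi=9-1=8
cmp edi, 5  (cmp 8,5)
jg L0: taken
after sub eax, 2: eax=(-3)-2=-5
after sub edi, 1: edi=8-1=7
cmp edi, 5  (cmp 7,5)
jg L0: taken
after sub eax, 2: eax=(-5)-2=-7
after sub edi, 1: edi=7-1=6
cmp edi, 5  (cmp 6,5)
jg L0: taken
after sub eax, 2: eax=(-7)-2=-9
after sub edi, 1: edi=6-1=5
cmp edi, 5  (cmp 5,5)
jg L0: not taken
after add eax, 15: eax=(-9)+15=6
halt.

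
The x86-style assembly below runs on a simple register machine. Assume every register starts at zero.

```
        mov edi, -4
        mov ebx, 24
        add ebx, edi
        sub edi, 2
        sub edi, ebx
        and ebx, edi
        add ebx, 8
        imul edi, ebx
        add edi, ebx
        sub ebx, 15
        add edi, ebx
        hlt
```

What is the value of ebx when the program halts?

after mov edi, -4: edi=-4
after mov ebx, 24: ebx=24
after add ebx, edi: ebx=24+(-4)=20
after sub edi, 2: edi=(-4)-2=-6
after sub edi, ebx: edi=(-6)-20=-26
after and ebx, edi: ebx=20&(-26)=4
after add ebx, 8: ebx=4+8=12
after imul edi, ebx: edi=(-26)*12=-312
after add edi, ebx: edi=(-312)+12=-300
after sub ebx, 15: ebx=12-15=-3
after add edi, ebx: edi=(-300)+(-3)=-303
halt.

-3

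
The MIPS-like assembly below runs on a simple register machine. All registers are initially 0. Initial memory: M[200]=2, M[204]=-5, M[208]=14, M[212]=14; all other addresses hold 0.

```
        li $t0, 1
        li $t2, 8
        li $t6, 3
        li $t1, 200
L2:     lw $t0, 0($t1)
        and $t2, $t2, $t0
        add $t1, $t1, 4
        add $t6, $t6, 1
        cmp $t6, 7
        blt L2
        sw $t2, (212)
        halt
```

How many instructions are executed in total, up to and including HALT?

30

li $t0, 1 → $t0=1
li $t2, 8 → $t2=8
li $t6, 3 → $t6=3
li $t1, 200 → $t1=200
lw $t0, 0($t1) → $t0=M[200]=2
and $t2, $t2, $t0 → $t2=8&2=0
add $t1, $t1, 4 → $t1=200+4=204
add $t6, $t6, 1 → $t6=3+1=4
cmp $t6, 7  (cmp 4,7)
blt L2: taken
lw $t0, 0($t1) → $t0=M[204]=-5
and $t2, $t2, $t0 → $t2=0&(-5)=0
add $t1, $t1, 4 → $t1=204+4=208
add $t6, $t6, 1 → $t6=4+1=5
cmp $t6, 7  (cmp 5,7)
blt L2: taken
lw $t0, 0($t1) → $t0=M[208]=14
and $t2, $t2, $t0 → $t2=0&14=0
add $t1, $t1, 4 → $t1=208+4=212
add $t6, $t6, 1 → $t6=5+1=6
cmp $t6, 7  (cmp 6,7)
blt L2: taken
lw $t0, 0($t1) → $t0=M[212]=14
and $t2, $t2, $t0 → $t2=0&14=0
add $t1, $t1, 4 → $t1=212+4=216
add $t6, $t6, 1 → $t6=6+1=7
cmp $t6, 7  (cmp 7,7)
blt L2: not taken
sw $t2, (212) → M[212]=0
halt.
Total executed instructions: 30.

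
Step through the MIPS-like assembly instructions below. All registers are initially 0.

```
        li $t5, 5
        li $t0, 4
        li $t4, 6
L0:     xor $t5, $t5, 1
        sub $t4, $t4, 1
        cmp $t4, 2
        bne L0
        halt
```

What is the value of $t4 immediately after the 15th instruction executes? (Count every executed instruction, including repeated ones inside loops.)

3

after li $t5, 5: $t5=5
after li $t0, 4: $t0=4
after li $t4, 6: $t4=6
after xor $t5, $t5, 1: $t5=5^1=4
after sub $t4, $t4, 1: $t4=6-1=5
cmp $t4, 2  (cmp 5,2)
bne L0: taken
after xor $t5, $t5, 1: $t5=4^1=5
after sub $t4, $t4, 1: $t4=5-1=4
cmp $t4, 2  (cmp 4,2)
bne L0: taken
after xor $t5, $t5, 1: $t5=5^1=4
after sub $t4, $t4, 1: $t4=4-1=3
cmp $t4, 2  (cmp 3,2)
bne L0: taken
After step 15: $t4 = 3.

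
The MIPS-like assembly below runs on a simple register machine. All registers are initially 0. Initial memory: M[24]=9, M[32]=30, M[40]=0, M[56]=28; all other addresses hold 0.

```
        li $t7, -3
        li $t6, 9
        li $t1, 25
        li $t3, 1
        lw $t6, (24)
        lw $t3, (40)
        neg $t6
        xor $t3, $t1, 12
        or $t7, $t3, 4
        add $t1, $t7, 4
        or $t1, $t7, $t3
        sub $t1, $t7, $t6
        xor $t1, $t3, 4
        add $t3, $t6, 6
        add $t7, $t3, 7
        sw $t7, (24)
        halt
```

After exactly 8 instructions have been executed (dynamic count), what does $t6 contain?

-9

$t7=-3
$t6=9
$t1=25
$t3=1
$t6=M[24]=9
$t3=M[40]=0
$t6=-(9)=-9
$t3=25^12=21
After step 8: $t6 = -9.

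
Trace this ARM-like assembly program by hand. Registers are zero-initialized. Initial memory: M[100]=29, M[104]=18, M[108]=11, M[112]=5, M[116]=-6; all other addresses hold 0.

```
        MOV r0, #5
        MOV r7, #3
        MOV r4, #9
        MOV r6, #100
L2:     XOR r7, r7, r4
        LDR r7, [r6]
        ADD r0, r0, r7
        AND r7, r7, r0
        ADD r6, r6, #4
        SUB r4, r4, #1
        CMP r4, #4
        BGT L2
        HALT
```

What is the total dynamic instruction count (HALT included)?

45

MOV r0, #5 → r0=5
MOV r7, #3 → r7=3
MOV r4, #9 → r4=9
MOV r6, #100 → r6=100
XOR r7, r7, r4 → r7=3^9=10
LDR r7, [r6] → r7=M[100]=29
ADD r0, r0, r7 → r0=5+29=34
AND r7, r7, r0 → r7=29&34=0
ADD r6, r6, #4 → r6=100+4=104
SUB r4, r4, #1 → r4=9-1=8
CMP r4, #4  (cmp 8,4)
BGT L2: taken
XOR r7, r7, r4 → r7=0^8=8
LDR r7, [r6] → r7=M[104]=18
ADD r0, r0, r7 → r0=34+18=52
AND r7, r7, r0 → r7=18&52=16
ADD r6, r6, #4 → r6=104+4=108
SUB r4, r4, #1 → r4=8-1=7
CMP r4, #4  (cmp 7,4)
BGT L2: taken
XOR r7, r7, r4 → r7=16^7=23
LDR r7, [r6] → r7=M[108]=11
ADD r0, r0, r7 → r0=52+11=63
AND r7, r7, r0 → r7=11&63=11
ADD r6, r6, #4 → r6=108+4=112
SUB r4, r4, #1 → r4=7-1=6
CMP r4, #4  (cmp 6,4)
BGT L2: taken
XOR r7, r7, r4 → r7=11^6=13
LDR r7, [r6] → r7=M[112]=5
ADD r0, r0, r7 → r0=63+5=68
AND r7, r7, r0 → r7=5&68=4
ADD r6, r6, #4 → r6=112+4=116
SUB r4, r4, #1 → r4=6-1=5
CMP r4, #4  (cmp 5,4)
BGT L2: taken
XOR r7, r7, r4 → r7=4^5=1
LDR r7, [r6] → r7=M[116]=-6
ADD r0, r0, r7 → r0=68+(-6)=62
AND r7, r7, r0 → r7=(-6)&62=58
ADD r6, r6, #4 → r6=116+4=120
SUB r4, r4, #1 → r4=5-1=4
CMP r4, #4  (cmp 4,4)
BGT L2: not taken
halt.
Total executed instructions: 45.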